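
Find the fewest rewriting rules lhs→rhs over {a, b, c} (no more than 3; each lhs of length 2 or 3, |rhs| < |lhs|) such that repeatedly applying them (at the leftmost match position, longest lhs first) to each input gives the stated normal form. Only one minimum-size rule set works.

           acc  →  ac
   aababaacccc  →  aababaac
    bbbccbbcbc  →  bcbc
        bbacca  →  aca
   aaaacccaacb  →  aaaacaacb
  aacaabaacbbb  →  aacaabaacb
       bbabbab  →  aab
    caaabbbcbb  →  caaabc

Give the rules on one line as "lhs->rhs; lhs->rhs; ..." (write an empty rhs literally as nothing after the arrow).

bb->; cc->c

  | acc => ac
  | aababaacccc => aababaaccc => aababaacc => aababaac
  | bbbccbbcbc => bccbbcbc => bcbbcbc => bccbc => bcbc
  | bbacca => acca => aca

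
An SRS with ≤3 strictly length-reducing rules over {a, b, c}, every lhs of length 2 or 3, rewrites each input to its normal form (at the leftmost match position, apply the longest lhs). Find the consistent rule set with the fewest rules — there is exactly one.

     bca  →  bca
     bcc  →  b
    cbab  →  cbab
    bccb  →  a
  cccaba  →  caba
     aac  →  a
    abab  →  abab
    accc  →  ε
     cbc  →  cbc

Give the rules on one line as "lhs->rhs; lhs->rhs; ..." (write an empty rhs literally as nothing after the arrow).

ac->; bb->a; cc->

  | bca
  | bcc => b
  | cbab
  | bccb => bb => a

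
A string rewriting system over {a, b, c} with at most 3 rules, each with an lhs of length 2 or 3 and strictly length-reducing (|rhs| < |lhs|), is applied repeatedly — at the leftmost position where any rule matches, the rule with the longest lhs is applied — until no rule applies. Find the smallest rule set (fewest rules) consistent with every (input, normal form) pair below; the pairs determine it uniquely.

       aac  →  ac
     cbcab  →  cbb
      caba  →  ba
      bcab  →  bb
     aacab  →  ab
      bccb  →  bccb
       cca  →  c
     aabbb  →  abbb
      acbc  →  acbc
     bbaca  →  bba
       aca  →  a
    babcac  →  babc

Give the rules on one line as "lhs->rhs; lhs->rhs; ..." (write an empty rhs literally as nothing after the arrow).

aa->a; ca->

  | aac => ac
  | cbcab => cbb
  | caba => ba
  | bcab => bb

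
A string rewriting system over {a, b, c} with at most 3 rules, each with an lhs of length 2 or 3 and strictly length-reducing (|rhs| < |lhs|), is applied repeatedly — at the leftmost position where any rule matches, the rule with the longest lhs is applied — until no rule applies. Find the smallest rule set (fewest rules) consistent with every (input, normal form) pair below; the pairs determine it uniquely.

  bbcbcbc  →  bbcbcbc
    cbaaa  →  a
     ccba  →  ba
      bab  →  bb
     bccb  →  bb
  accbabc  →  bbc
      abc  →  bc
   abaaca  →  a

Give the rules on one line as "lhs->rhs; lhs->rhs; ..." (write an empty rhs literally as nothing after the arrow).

ab->b; baa->c; cc->

  | bbcbcbc
  | cbaaa => cca => a
  | ccba => ba
  | bab => bb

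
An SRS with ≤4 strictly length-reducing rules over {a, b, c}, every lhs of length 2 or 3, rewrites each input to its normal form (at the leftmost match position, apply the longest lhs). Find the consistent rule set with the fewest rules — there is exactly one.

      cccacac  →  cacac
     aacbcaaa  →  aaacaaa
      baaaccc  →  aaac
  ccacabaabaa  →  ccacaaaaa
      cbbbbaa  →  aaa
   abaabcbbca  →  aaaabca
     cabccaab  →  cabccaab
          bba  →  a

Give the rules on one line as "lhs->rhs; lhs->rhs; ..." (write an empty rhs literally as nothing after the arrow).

ba->a; cb->a; ccc->c

  | cccacac => cacac
  | aacbcaaa => aaacaaa
  | baaaccc => aaaccc => aaac
  | ccacabaabaa => ccacaaabaa => ccacaaaaa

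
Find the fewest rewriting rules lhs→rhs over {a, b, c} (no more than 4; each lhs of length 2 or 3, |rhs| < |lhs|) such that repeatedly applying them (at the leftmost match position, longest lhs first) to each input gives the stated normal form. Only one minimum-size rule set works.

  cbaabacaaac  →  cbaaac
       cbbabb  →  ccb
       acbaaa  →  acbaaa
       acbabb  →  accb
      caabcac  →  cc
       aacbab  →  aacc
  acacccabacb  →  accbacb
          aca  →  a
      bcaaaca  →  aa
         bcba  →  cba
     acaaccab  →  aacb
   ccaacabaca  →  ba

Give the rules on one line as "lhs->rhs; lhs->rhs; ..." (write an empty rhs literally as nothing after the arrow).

  | cbaabacaaac => cbacacaaac => cbacaaac => cbaaac
  | cbbabb => cbbcb => cbcb => ccb
  | acbaaa
  | acbabb => acbcb => accb

ab->c; bc->c; ca->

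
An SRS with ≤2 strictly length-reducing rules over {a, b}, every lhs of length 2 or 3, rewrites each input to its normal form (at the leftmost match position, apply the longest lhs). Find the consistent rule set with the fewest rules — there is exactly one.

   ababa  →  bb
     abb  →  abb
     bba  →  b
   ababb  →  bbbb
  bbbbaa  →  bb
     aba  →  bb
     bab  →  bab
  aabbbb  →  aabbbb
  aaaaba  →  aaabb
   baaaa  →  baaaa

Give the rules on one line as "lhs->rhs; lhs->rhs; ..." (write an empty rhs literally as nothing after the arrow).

  | ababa => bbba => bb
  | abb
  | bba => b
  | ababb => bbbb

aba->bb; bba->b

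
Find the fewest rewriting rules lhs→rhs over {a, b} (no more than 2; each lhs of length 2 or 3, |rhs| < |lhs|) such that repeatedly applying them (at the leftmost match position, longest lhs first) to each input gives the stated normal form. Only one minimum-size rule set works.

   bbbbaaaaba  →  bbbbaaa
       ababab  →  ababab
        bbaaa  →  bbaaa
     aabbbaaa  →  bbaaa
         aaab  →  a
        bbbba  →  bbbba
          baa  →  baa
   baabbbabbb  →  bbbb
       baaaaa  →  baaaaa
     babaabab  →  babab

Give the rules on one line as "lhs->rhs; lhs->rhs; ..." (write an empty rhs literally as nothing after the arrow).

aab->; abb->

  | bbbbaaaaba => bbbbaaa
  | ababab
  | bbaaa
  | aabbbaaa => bbaaa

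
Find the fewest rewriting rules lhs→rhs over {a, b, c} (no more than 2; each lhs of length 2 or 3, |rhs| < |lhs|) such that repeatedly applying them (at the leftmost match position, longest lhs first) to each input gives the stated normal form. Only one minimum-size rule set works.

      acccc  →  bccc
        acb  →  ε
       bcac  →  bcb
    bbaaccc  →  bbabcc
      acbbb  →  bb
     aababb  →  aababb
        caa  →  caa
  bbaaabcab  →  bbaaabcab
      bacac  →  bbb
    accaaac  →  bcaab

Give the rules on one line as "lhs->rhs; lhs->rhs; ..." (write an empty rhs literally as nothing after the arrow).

ac->b; acb->

  | acccc => bccc
  | acb => ε
  | bcac => bcb
  | bbaaccc => bbabcc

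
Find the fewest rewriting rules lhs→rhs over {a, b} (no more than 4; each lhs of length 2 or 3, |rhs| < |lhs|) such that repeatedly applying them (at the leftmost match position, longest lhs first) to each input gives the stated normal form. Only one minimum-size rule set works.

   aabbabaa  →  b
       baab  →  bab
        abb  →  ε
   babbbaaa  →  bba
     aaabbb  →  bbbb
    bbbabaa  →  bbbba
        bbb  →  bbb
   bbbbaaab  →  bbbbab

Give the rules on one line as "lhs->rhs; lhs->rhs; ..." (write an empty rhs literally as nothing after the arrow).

  | aabbabaa => aabaa => aba => b
  | baab => bab
  | abb => ε
  | babbbaaa => bbaaa => bbaa => bba

aaa->b; aba->b; abb->; baa->ba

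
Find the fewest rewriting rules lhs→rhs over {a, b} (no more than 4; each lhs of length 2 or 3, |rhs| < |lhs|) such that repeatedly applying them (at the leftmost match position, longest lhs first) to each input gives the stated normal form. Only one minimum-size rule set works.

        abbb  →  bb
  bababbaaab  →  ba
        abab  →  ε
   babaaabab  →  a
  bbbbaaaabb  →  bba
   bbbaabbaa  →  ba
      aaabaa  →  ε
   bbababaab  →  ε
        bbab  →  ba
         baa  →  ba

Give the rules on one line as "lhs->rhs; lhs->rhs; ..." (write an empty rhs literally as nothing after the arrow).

aa->; ab->; baa->ba; bab->a

  | abbb => bb
  | bababbaaab => aabbaaab => bbaaab => bbaab => bbab => ba
  | abab => ab => ε
  | babaaabab => aaaabab => aabab => bab => a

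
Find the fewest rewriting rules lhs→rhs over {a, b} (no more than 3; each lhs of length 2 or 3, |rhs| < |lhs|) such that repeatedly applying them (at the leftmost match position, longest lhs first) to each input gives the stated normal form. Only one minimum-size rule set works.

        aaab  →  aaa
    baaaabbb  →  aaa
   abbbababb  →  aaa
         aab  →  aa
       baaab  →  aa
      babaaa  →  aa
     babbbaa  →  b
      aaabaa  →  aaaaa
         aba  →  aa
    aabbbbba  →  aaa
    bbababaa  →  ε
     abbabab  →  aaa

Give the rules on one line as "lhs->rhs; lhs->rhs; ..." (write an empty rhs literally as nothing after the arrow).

ab->a; ba->

  | aaab => aaa
  | baaaabbb => aaabbb => aaabb => aaab => aaa
  | abbbababb => abbababb => abababb => aababb => aaabb => aaab => aaa
  | aab => aa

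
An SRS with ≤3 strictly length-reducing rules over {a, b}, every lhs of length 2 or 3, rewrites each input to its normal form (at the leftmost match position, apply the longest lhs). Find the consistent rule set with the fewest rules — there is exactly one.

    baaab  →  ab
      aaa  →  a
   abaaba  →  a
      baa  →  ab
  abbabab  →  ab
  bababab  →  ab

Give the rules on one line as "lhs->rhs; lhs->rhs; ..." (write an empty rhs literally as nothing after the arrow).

  | baaab => abab => aab => ab
  | aaa => aa => a
  | abaaba => aabba => abba => aba => aa => a
  | baa => ab

aa->a; ba->a; baa->ab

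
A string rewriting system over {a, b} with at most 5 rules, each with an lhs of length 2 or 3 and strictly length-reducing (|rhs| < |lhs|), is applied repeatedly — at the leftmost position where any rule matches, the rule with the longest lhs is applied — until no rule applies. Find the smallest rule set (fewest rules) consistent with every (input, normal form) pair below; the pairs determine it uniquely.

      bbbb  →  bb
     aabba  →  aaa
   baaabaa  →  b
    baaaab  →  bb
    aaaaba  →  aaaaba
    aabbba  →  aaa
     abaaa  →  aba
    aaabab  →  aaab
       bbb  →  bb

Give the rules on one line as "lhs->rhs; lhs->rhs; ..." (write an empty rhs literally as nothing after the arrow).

baa->b; bab->b; bba->a; bbb->bb

  | bbbb => bbb => bb
  | aabba => aaa
  | baaabaa => babaa => baa => b
  | baaaab => baab => bb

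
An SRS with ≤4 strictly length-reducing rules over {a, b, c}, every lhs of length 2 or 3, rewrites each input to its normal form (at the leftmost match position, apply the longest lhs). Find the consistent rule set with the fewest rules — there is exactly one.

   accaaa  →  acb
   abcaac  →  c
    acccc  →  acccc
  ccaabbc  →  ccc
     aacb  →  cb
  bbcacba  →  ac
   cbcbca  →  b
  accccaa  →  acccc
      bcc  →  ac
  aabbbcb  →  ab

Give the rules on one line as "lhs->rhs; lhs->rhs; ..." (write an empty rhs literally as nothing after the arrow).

aa->; ba->c; bc->a; ca->b

  | accaaa => acbaa => acca => acb
  | abcaac => aaaac => aac => c
  | acccc
  | ccaabbc => cbabbc => ccbbc => ccba => ccc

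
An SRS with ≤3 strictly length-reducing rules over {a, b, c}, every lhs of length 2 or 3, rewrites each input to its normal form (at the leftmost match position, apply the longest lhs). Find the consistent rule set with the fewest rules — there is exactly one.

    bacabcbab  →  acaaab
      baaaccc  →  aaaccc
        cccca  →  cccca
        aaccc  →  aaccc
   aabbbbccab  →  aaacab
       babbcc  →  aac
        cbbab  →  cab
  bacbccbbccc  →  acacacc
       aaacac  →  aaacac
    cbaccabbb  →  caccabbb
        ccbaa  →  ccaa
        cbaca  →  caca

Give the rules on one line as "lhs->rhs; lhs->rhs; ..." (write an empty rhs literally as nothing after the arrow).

  | bacabcbab => acabcbab => acaabab => acaaab
  | baaaccc => aaaccc
  | cccca
  | aaccc

ba->a; bc->a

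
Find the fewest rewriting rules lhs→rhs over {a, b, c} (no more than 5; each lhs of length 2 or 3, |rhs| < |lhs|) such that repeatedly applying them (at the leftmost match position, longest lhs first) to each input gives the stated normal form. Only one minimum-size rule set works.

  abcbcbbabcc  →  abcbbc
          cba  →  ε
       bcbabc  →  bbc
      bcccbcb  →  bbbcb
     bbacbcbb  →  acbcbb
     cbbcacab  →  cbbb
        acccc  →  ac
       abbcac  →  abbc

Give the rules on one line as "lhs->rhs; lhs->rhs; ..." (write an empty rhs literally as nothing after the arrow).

  | abcbcbbabcc => abcbcbabcc => abcbcabcc => abcbbcc => abcbbc
  | cba => ca => ε
  | bcbabc => bcabc => bbc
  | bcccbcb => bccbcb => bbbcb

ba->a; ca->; cc->c; ccb->bb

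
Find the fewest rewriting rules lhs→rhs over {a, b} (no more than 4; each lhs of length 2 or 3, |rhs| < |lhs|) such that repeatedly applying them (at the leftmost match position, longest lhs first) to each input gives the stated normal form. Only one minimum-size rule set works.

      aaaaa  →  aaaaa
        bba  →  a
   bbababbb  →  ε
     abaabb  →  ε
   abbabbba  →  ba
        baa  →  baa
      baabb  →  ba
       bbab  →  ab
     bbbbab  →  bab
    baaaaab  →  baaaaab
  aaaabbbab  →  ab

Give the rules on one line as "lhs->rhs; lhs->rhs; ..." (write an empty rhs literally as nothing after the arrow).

  | aaaaa
  | bba => a
  | bbababbb => ababbb => bbbbb => bb => ε
  | abaabb => bbabb => abb => ε

aba->bb; abb->; bb->; bbb->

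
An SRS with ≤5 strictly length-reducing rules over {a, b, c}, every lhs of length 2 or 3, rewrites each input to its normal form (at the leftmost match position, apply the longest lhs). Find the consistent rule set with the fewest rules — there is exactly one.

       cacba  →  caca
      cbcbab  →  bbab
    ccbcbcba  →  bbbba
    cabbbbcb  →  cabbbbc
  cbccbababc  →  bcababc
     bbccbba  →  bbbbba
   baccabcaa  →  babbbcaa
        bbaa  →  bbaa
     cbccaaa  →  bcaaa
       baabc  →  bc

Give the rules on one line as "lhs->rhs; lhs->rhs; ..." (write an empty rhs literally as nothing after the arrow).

aab->; cb->c; cc->b; cca->bb

  | cacba => caca
  | cbcbab => ccbab => bbab
  | ccbcbcba => bbcbcba => bbccba => bbbba
  | cabbbbcb => cabbbbc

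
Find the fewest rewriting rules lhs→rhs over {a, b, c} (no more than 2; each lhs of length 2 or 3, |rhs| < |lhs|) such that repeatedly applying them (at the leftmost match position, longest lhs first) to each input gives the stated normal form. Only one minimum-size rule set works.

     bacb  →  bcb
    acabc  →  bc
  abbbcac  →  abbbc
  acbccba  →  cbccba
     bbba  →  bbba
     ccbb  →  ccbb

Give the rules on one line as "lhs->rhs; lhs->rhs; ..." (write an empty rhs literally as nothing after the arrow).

  | bacb => bcb
  | acabc => cabc => bc
  | abbbcac => abbbc
  | acbccba => cbccba

ac->c; ca->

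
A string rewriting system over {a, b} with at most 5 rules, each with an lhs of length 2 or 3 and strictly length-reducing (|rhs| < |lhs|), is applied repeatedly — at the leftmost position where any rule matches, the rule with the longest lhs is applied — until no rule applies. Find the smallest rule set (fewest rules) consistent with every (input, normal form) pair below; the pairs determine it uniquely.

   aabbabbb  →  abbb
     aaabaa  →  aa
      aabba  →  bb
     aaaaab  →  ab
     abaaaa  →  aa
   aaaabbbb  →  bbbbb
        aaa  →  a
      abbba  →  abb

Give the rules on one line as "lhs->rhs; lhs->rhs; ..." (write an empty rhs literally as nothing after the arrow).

aaa->a; aab->bb; ba->; bab->ab

  | aabbabbb => bbbabbb => bbabbb => babbb => abbb
  | aaabaa => abaa => aa
  | aabba => bbba => bb
  | aaaaab => aaab => ab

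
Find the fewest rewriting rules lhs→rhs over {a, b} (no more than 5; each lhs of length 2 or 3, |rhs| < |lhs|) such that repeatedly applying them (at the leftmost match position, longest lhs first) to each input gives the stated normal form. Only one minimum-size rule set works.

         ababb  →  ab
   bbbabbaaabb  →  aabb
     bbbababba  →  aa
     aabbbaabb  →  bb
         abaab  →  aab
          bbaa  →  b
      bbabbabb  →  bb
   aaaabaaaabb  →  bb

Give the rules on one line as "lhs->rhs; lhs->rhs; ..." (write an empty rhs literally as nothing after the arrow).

aaa->bb; ba->b; baa->a; bbb->ba

  | ababb => abbb => aba => ab
  | bbbabbaaabb => baabbaaabb => abbaaabb => abaabb => aabb
  | bbbababba => baababba => ababba => abbba => abaa => aa
  | aabbbaabb => aabaaabb => aaaabb => bbabb => bbbb => bab => bb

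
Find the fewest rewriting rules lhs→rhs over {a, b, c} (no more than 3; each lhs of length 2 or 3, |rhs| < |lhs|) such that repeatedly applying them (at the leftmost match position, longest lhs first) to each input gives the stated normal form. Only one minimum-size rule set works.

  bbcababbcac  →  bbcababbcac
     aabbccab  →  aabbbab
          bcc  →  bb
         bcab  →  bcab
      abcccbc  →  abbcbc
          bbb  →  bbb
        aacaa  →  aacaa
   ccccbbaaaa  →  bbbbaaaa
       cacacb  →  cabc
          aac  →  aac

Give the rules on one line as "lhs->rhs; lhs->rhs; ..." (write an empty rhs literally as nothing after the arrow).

  | bbcababbcac
  | aabbccab => aabbbab
  | bcc => bb
  | bcab

acb->cc; cc->b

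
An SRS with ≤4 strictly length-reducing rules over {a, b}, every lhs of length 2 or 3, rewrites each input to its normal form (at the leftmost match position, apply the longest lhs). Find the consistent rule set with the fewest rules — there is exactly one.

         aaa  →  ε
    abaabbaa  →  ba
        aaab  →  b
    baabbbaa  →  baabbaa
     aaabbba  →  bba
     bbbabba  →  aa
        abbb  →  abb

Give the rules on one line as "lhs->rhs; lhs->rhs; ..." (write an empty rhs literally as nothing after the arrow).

  | aaa => ε
  | abaabbaa => babbaa => abaa => ba
  | aaab => b
  | baabbbaa => baabbaa

aaa->; aba->b; bab->a; bbb->bb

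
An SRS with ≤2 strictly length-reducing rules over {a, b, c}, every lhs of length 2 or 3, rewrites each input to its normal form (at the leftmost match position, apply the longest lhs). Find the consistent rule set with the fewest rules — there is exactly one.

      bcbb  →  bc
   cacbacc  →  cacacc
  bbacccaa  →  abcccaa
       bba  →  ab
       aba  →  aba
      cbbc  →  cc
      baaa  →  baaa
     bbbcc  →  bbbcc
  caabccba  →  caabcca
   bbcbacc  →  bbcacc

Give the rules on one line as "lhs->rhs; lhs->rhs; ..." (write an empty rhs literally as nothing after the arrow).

  | bcbb => bcb => bc
  | cacbacc => cacacc
  | bbacccaa => abcccaa
  | bba => ab

bba->ab; cb->c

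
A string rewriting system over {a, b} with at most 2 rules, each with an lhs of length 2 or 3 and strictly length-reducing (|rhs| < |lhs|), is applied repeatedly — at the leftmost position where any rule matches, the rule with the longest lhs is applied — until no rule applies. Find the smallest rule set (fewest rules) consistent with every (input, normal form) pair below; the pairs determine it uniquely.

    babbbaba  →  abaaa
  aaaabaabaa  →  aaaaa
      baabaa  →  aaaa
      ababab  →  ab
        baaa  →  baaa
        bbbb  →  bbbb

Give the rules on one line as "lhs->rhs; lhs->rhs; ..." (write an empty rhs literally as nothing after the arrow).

  | babbbaba => aabbaba => abbaba => abaaa
  | aaaabaabaa => aaabaabaa => aabaabaa => abaabaa => ababaa => aaaaa
  | baabaa => babaa => aaaa
  | ababab => aaaab => aaab => aab => ab

aab->ab; bab->aa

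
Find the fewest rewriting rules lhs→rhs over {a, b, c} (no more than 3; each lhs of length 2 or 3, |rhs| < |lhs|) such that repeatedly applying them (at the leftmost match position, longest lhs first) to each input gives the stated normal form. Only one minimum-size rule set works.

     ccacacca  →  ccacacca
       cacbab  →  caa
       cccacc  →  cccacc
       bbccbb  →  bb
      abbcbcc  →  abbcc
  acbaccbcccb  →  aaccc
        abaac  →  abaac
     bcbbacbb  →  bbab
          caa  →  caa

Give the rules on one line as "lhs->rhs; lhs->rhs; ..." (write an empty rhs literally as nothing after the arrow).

  | ccacacca
  | cacbab => caab => caa
  | cccacc
  | bbccbb => bbcb => bb

aab->aa; cb->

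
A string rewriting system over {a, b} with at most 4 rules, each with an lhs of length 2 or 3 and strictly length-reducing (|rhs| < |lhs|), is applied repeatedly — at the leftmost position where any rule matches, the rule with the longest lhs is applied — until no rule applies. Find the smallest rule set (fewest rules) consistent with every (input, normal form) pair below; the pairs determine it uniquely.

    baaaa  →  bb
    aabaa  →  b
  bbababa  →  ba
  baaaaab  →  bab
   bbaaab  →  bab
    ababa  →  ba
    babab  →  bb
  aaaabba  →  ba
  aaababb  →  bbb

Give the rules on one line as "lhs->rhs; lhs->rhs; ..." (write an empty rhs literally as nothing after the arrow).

aa->b; aab->; aba->; bba->ba

  | baaaa => bbaa => baa => bb
  | aabaa => aa => b
  | bbababa => bababa => bba => ba
  | baaaaab => bbaaab => baaab => bbab => bab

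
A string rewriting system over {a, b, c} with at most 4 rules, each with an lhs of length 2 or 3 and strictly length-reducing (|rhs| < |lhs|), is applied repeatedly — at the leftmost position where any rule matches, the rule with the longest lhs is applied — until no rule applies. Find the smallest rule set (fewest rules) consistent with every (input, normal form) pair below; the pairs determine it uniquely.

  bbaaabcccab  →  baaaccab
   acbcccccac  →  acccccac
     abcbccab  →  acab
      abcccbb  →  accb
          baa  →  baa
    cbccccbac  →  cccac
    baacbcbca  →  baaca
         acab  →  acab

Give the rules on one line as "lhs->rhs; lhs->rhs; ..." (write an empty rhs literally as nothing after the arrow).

bb->b; bc->; cba->a

  | bbaaabcccab => baaabcccab => baaaccab
  | acbcccccac => acccccac
  | abcbccab => abccab => acab
  | abcccbb => accbb => accb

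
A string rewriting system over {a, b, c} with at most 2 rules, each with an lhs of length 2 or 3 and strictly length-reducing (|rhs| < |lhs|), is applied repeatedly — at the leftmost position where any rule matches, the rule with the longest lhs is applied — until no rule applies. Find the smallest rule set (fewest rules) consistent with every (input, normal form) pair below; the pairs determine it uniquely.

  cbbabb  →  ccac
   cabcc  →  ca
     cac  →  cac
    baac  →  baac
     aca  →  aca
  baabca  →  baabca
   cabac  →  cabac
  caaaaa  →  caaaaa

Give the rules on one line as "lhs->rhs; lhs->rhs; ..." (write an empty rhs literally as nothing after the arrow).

bb->c; bcc->

  | cbbabb => ccabb => ccac
  | cabcc => ca
  | cac
  | baac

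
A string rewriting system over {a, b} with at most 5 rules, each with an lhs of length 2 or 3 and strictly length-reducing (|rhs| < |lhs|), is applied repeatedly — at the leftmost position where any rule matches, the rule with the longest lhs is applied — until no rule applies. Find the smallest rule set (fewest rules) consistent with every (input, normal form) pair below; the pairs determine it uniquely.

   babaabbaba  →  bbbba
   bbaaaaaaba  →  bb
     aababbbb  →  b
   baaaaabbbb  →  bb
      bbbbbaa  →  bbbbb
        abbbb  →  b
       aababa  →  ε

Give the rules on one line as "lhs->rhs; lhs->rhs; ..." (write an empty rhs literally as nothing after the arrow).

aa->; aab->a; ab->b; abb->ab

  | babaabbaba => bbaabbaba => bbababa => bbbaba => bbbba
  | bbaaaaaaba => bbaaaaba => bbaaba => bbaa => bb
  | aababbbb => aabbbb => abbb => abb => ab => b
  | baaaaabbbb => baaabbbb => babbbb => babbb => babb => bab => bb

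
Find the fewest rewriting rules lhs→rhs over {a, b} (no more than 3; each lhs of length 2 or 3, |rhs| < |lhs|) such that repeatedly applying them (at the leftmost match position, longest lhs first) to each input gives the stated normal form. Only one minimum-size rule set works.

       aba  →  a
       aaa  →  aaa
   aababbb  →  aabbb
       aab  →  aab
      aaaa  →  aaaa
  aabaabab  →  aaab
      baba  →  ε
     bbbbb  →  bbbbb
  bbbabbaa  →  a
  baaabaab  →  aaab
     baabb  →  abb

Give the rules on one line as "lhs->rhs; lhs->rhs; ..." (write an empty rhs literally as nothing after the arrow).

ba->; bba->ba

  | aba => a
  | aaa
  | aababbb => aabbb
  | aab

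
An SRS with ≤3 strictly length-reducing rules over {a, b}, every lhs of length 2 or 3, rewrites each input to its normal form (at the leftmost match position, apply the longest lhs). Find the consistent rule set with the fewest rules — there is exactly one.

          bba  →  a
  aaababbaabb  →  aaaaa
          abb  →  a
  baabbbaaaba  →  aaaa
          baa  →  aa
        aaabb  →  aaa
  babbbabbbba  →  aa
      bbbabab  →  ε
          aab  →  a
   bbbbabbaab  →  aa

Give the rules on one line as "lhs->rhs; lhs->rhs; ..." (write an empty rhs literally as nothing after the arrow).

  | bba => ba => a
  | aaababbaabb => aaabbaabb => aaaaabb => aaaaa
  | abb => a
  | baabbbaaaba => aabbbaaaba => aabaaaba => aaaaba => aaaa

ab->; abb->a; ba->a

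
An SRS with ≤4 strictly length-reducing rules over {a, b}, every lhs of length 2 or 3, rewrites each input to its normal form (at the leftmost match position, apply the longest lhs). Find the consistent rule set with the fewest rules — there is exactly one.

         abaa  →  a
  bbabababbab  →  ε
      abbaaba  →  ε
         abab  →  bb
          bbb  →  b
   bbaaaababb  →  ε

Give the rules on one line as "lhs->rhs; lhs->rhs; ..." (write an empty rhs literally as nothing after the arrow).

  | abaa => ba => a
  | bbabababbab => babababbab => abababbab => bbabbab => babbab => abbab => bab => ab => ε
  | abbaaba => baaba => aaba => ab => ε
  | abab => bb

ab->; aba->b; ba->a; bbb->b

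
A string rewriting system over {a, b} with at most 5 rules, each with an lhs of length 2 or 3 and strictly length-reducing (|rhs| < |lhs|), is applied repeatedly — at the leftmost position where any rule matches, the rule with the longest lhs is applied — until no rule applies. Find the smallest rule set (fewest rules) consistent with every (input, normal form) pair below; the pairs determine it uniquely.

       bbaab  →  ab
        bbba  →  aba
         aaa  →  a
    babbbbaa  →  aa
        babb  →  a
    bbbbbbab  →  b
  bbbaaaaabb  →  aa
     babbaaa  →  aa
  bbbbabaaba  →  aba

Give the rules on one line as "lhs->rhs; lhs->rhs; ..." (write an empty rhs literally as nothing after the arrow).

  | bbaab => aaab => ab
  | bbba => aba
  | aaa => a
  | babbbbaa => bbbbaa => abbaa => aaaa => aa

aaa->a; aab->; bab->b; bb->a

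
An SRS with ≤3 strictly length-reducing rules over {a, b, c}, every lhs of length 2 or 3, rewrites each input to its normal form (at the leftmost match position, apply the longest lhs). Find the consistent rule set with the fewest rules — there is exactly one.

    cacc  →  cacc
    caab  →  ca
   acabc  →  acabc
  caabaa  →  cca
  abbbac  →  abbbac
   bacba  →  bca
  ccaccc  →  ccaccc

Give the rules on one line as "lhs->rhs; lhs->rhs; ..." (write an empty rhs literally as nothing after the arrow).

  | cacc
  | caab => ccb => ca
  | acabc
  | caabaa => ccbaa => caaa => cca

aa->c; cb->a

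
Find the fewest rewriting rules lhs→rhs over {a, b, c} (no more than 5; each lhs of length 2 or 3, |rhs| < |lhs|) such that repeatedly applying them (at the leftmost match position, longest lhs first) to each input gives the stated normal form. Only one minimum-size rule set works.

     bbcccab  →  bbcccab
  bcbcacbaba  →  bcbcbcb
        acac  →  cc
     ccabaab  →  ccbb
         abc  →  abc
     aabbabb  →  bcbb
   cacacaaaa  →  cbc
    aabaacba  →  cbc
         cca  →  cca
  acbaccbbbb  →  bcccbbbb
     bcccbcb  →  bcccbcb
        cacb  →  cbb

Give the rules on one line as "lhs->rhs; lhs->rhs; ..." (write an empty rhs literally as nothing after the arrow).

  | bbcccab
  | bcbcacbaba => bcbcbbaba => bcbcbcba => bcbcbcb
  | acac => bac => cc
  | ccabaab => ccacab => ccbab => ccbb

aa->; ac->b; ba->c; cba->cb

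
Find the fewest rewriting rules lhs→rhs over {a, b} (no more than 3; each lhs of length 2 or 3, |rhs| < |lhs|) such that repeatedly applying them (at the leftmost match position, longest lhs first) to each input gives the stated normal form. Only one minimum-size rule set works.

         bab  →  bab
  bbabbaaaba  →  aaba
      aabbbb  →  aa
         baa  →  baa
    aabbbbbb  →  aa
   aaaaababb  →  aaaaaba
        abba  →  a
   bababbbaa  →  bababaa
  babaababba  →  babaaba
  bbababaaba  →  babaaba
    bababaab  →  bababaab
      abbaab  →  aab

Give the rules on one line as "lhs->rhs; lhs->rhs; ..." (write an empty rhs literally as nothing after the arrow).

bb->; bba->

  | bab
  | bbabbaaaba => bbaaaba => aaba
  | aabbbb => aabb => aa
  | baa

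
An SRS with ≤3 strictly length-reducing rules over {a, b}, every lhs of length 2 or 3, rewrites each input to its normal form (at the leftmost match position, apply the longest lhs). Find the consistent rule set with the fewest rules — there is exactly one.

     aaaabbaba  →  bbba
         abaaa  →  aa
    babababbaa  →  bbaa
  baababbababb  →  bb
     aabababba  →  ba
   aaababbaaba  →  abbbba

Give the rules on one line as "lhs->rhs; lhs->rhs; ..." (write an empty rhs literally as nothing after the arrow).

aab->bb; aba->; bab->

  | aaaabbaba => aabbbaba => bbbbaba => bbba
  | abaaa => aa
  | babababbaa => ababbaa => bbaa
  | baababbababb => bbbabbababb => bbbababb => bbabb => bb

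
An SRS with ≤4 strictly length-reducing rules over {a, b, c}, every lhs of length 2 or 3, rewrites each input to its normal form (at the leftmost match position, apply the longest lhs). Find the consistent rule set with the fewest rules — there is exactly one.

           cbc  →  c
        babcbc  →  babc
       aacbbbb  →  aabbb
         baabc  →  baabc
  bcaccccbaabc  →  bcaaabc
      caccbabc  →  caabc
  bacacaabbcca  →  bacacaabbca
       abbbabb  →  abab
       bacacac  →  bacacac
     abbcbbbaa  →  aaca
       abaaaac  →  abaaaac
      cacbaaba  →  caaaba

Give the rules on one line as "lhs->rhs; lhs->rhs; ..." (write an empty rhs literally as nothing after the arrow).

bba->ac; cb->; cc->c

  | cbc => c
  | babcbc => babc
  | aacbbbb => aabbb
  | baabc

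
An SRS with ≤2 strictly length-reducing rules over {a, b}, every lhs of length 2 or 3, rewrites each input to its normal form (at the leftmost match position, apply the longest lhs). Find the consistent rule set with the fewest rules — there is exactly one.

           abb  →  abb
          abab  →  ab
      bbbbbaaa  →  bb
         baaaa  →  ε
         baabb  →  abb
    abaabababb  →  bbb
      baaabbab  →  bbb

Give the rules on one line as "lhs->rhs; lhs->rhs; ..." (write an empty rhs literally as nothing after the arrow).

aa->b; ba->

  | abb
  | abab => ab
  | bbbbbaaa => bbbbaa => bbba => bb
  | baaaa => aaa => ba => ε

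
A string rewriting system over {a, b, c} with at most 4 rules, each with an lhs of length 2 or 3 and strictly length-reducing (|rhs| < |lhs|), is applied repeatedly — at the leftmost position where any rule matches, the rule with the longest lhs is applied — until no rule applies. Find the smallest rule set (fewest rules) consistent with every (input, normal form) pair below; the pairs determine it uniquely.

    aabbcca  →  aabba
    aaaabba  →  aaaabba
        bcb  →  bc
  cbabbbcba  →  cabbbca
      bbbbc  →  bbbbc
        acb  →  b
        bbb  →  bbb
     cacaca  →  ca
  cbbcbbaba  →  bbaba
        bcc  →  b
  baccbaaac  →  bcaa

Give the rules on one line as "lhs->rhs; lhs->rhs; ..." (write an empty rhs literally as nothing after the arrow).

  | aabbcca => aabba
  | aaaabba
  | bcb => bc
  | cbabbbcba => cabbbcba => cabbbca

ac->; cb->c; cc->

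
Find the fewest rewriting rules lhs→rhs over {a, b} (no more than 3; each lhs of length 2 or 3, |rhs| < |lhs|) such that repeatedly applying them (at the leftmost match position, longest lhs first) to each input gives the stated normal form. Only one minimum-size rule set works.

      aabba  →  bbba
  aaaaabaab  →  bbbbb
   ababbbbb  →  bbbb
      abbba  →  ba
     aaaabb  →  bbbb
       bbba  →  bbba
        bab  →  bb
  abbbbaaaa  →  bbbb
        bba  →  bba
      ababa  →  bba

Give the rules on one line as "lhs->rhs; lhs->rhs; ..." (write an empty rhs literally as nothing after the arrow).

aa->b; ab->b; abb->

  | aabba => bbba
  | aaaaabaab => baaabaab => bbabaab => bbbaab => bbbbb
  | ababbbbb => babbbbb => bbbb
  | abbba => ba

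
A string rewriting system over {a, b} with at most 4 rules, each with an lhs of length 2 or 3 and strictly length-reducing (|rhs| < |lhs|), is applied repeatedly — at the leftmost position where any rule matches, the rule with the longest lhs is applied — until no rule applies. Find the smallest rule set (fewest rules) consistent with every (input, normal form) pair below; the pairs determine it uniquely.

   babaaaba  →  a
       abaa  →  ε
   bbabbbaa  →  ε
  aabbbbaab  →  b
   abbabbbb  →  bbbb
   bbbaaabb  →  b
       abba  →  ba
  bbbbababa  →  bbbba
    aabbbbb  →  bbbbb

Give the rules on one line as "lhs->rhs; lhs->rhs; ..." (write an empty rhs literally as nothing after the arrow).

  | babaaaba => baaaba => aaaba => aba => a
  | abaa => aa => ε
  | bbabbbaa => bbbbaa => bbbaa => bbaa => baa => aa => ε
  | aabbbbaab => bbbbaab => bbbaab => bbaab => baab => aab => b

aa->; ab->; baa->aa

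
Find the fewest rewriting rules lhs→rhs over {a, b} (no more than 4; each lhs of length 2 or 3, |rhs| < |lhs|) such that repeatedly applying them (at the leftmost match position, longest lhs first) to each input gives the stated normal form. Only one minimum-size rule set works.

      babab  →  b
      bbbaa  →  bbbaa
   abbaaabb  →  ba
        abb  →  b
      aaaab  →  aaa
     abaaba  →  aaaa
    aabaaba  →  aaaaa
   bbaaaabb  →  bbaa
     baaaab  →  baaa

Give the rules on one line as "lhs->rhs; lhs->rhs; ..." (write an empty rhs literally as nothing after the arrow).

  | babab => bab => b
  | bbbaa
  | abbaaabb => baaabb => baab => ba
  | abb => b

ab->; aba->aa; bab->b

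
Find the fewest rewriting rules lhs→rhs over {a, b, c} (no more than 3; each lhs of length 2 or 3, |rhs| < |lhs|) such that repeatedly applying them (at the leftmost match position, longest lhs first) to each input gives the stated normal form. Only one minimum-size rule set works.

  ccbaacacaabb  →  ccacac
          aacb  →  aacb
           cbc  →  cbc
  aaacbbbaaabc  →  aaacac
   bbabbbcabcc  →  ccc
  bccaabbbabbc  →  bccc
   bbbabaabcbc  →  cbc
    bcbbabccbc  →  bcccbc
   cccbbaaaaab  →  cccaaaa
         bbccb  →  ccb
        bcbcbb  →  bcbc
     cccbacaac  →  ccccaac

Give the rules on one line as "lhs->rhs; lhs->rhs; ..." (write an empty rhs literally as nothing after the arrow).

  | ccbaacacaabb => ccacacaabb => ccacacab => ccacac
  | aacb
  | cbc
  | aaacbbbaaabc => aaacbaaabc => aaacaabc => aaacac

ab->; ba->; bb->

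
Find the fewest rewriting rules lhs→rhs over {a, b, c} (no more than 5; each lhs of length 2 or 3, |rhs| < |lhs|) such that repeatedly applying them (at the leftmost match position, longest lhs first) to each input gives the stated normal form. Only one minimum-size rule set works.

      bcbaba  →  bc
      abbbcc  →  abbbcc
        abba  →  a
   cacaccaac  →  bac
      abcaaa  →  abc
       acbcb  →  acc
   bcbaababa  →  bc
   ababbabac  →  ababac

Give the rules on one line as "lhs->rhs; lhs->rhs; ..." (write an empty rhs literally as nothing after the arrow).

  | bcbaba => bcaba => bcba => bca => bc
  | abbbcc
  | abba => a
  | cacaccaac => baccaac => baccac => bacb => bac

bba->; ca->c; cac->b; cb->c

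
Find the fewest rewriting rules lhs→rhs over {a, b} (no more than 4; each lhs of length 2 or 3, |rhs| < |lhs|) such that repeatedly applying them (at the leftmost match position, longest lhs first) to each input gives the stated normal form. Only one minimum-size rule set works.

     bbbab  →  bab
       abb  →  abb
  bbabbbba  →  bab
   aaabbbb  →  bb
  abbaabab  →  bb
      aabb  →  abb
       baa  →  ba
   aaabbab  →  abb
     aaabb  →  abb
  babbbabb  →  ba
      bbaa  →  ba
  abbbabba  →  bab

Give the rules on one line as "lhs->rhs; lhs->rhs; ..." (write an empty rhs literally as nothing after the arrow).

aa->a; aba->b; bba->b; bbb->ba

  | bbbab => baab => bab
  | abb
  | bbabbbba => bbbbba => babba => bab
  | aaabbbb => aabbbb => abbbb => abab => bb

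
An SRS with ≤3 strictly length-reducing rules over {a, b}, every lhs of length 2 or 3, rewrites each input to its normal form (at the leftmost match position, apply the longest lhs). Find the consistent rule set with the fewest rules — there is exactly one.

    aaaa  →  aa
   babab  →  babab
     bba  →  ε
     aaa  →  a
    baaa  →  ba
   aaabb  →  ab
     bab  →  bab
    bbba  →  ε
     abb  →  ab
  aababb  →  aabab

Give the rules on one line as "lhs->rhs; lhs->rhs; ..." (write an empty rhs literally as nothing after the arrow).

aaa->a; bb->b; bba->

  | aaaa => aa
  | babab
  | bba => ε
  | aaa => a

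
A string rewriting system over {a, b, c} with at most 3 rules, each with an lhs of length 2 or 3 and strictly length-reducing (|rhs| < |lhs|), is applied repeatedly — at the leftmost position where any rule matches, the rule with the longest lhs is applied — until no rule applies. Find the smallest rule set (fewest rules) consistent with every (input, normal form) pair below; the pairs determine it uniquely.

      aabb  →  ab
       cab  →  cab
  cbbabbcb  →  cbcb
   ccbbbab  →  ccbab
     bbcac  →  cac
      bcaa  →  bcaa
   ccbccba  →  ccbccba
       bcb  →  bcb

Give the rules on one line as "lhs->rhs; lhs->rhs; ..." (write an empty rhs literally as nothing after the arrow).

abb->b; bb->

  | aabb => ab
  | cab
  | cbbabbcb => cabbcb => cbcb
  | ccbbbab => ccbab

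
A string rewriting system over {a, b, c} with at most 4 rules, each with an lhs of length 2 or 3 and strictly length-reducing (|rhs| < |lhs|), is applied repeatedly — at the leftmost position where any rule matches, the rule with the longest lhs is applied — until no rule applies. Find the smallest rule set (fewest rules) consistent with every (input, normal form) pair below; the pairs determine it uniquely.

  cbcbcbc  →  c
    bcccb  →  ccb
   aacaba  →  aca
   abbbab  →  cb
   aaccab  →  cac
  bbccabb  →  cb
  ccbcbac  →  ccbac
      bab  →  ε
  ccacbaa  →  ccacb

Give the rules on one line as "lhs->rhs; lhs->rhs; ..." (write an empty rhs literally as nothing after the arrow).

aa->; ab->c; bc->; cab->ac

  | cbcbcbc => cbcbc => cbc => c
  | bcccb => ccb
  | aacaba => caba => aca
  | abbbab => cbbab => cbbc => cb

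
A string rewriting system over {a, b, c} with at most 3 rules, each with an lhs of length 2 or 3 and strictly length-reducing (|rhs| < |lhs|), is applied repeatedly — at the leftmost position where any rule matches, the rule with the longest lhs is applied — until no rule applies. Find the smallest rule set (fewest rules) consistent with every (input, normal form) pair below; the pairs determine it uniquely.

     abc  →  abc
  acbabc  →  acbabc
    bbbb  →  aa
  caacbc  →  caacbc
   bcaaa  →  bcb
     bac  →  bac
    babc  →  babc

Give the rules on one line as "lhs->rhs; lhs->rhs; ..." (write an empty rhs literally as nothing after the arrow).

  | abc
  | acbabc
  | bbbb => abb => aa
  | caacbc

aaa->b; bb->a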